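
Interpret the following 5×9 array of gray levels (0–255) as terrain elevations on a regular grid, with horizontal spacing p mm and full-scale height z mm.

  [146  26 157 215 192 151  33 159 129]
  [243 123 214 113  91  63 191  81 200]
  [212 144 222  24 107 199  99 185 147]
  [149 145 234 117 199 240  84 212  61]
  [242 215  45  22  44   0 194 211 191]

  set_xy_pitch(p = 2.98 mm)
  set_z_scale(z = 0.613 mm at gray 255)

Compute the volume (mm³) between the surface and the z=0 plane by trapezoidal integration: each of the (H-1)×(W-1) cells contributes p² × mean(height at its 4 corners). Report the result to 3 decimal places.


98.243

height_mm = gray/255 × 0.613; cell vol = 2.98² × mean(4 corners)
unit = 2.98² × 0.613 / (4×255) = 0.00533695 mm³ per gray-sum
row 0: Σ corner-gray over 8 cells = 4336  → 23.1410
row 1: Σ corner-gray over 8 cells = 4514  → 24.0910
row 2: Σ corner-gray over 8 cells = 4991  → 26.6367
row 3: Σ corner-gray over 8 cells = 4567  → 24.3738
Σ rows: total corner-gray = 18408  → 98.2425 mm³


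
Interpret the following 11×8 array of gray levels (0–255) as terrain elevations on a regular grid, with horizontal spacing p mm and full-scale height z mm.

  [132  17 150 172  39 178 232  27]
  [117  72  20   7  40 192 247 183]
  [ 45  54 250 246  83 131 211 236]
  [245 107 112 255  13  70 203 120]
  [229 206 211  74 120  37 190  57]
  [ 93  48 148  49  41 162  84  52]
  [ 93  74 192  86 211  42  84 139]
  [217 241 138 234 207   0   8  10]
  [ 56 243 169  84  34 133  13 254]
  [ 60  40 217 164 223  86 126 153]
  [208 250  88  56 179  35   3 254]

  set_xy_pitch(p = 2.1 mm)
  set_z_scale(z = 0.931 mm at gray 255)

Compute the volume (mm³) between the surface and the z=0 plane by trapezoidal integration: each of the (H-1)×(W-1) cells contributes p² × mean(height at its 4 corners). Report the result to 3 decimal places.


height_mm = gray/255 × 0.931; cell vol = 2.1² × mean(4 corners)
unit = 2.1² × 0.931 / (4×255) = 0.00402521 mm³ per gray-sum
row 0: Σ corner-gray over 7 cells = 3191  → 12.8444
row 1: Σ corner-gray over 7 cells = 3687  → 14.8409
row 2: Σ corner-gray over 7 cells = 4116  → 16.5677
row 3: Σ corner-gray over 7 cells = 3847  → 15.4850
row 4: Σ corner-gray over 7 cells = 3171  → 12.7639
row 5: Σ corner-gray over 7 cells = 2819  → 11.3471
row 6: Σ corner-gray over 7 cells = 3493  → 14.0600
row 7: Σ corner-gray over 7 cells = 3545  → 14.2694
row 8: Σ corner-gray over 7 cells = 3587  → 14.4384
row 9: Σ corner-gray over 7 cells = 3609  → 14.5270
Σ rows: total corner-gray = 35065  → 141.1438 mm³

141.144


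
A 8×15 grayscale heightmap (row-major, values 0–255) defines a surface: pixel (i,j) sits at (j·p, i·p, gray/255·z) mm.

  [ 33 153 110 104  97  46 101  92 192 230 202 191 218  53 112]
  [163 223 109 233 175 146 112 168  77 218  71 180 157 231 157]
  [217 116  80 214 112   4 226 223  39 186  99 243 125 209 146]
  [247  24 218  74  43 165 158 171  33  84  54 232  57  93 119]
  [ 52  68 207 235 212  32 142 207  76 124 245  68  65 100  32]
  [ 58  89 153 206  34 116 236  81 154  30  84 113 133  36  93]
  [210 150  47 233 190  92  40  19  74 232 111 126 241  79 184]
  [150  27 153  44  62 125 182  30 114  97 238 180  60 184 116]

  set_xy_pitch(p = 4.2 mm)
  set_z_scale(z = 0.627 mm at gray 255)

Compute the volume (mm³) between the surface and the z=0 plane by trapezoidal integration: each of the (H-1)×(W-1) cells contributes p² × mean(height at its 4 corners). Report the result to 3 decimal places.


height_mm = gray/255 × 0.627; cell vol = 4.2² × mean(4 corners)
unit = 4.2² × 0.627 / (4×255) = 0.0108434 mm³ per gray-sum
row 0: Σ corner-gray over 14 cells = 8243  → 89.3822
row 1: Σ corner-gray over 14 cells = 8635  → 93.6329
row 2: Σ corner-gray over 14 cells = 7293  → 79.0810
row 3: Σ corner-gray over 14 cells = 6824  → 73.9954
row 4: Σ corner-gray over 14 cells = 6727  → 72.9436
row 5: Σ corner-gray over 14 cells = 6743  → 73.1171
row 6: Σ corner-gray over 14 cells = 6920  → 75.0364
Σ rows: total corner-gray = 51385  → 557.1887 mm³

557.189


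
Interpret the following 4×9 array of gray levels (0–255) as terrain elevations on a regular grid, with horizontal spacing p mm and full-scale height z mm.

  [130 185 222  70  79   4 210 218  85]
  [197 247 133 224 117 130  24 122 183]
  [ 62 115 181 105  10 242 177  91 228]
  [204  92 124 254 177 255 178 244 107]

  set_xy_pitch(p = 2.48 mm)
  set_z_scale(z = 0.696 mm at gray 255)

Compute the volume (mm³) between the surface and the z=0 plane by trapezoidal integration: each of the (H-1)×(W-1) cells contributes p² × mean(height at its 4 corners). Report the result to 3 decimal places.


height_mm = gray/255 × 0.696; cell vol = 2.48² × mean(4 corners)
unit = 2.48² × 0.696 / (4×255) = 0.00419674 mm³ per gray-sum
row 0: Σ corner-gray over 8 cells = 4565  → 19.1581
row 1: Σ corner-gray over 8 cells = 4506  → 18.9105
row 2: Σ corner-gray over 8 cells = 5091  → 21.3656
Σ rows: total corner-gray = 14162  → 59.4343 mm³

59.434


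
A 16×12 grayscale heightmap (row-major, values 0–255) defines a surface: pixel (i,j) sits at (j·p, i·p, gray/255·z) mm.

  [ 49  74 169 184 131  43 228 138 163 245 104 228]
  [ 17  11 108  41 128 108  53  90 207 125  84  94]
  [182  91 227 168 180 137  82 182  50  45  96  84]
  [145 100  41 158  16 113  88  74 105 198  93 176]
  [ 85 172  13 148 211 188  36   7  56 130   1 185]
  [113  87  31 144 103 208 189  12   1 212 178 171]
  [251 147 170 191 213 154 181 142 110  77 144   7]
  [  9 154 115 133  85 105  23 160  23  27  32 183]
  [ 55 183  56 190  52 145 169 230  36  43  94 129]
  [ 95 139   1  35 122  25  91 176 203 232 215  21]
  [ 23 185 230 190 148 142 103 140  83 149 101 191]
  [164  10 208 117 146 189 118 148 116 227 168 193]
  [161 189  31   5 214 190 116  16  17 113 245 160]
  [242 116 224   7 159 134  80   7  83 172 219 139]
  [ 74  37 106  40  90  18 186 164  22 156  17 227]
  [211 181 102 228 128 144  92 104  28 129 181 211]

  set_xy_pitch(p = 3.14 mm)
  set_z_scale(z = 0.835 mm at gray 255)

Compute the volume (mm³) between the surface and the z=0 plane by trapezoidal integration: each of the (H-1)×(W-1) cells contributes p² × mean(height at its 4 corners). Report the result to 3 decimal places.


632.817

height_mm = gray/255 × 0.835; cell vol = 3.14² × mean(4 corners)
unit = 3.14² × 0.835 / (4×255) = 0.00807134 mm³ per gray-sum
row 0: Σ corner-gray over 11 cells = 5256  → 42.4230
row 1: Σ corner-gray over 11 cells = 4803  → 38.7666
row 2: Σ corner-gray over 11 cells = 5075  → 40.9620
row 3: Σ corner-gray over 11 cells = 4487  → 36.2161
row 4: Σ corner-gray over 11 cells = 4808  → 38.8070
row 5: Σ corner-gray over 11 cells = 5930  → 47.8630
row 6: Σ corner-gray over 11 cells = 5222  → 42.1485
row 7: Σ corner-gray over 11 cells = 4486  → 36.2080
row 8: Σ corner-gray over 11 cells = 5174  → 41.7611
row 9: Σ corner-gray over 11 cells = 5750  → 46.4102
row 10: Σ corner-gray over 11 cells = 6407  → 51.7131
row 11: Σ corner-gray over 11 cells = 5844  → 47.1689
row 12: Σ corner-gray over 11 cells = 5376  → 43.3915
row 13: Σ corner-gray over 11 cells = 4756  → 38.3873
row 14: Σ corner-gray over 11 cells = 5029  → 40.5908
Σ rows: total corner-gray = 78403  → 632.8172 mm³


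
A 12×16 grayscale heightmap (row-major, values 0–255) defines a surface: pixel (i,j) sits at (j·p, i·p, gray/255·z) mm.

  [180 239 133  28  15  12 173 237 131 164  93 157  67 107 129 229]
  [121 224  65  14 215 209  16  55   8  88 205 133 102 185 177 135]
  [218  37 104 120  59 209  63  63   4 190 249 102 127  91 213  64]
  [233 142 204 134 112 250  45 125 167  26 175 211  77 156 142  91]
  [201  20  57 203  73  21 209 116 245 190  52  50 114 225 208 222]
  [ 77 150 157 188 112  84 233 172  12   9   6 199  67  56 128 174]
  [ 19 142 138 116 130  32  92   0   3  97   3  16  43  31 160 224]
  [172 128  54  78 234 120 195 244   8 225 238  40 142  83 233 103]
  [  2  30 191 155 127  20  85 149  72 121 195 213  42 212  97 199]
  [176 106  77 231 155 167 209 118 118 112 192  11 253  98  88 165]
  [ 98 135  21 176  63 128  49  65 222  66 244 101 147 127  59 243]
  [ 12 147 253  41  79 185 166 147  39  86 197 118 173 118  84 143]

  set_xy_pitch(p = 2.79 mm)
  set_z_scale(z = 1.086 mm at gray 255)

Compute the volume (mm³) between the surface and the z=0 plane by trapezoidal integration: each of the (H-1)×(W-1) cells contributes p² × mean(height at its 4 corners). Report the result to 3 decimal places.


height_mm = gray/255 × 1.086; cell vol = 2.79² × mean(4 corners)
unit = 2.79² × 1.086 / (4×255) = 0.00828778 mm³ per gray-sum
row 0: Σ corner-gray over 15 cells = 7427  → 61.5533
row 1: Σ corner-gray over 15 cells = 7192  → 59.6057
row 2: Σ corner-gray over 15 cells = 7800  → 64.6447
row 3: Σ corner-gray over 15 cells = 8245  → 68.3327
row 4: Σ corner-gray over 15 cells = 7386  → 61.2135
row 5: Σ corner-gray over 15 cells = 5646  → 46.7928
row 6: Σ corner-gray over 15 cells = 6568  → 54.4341
row 7: Σ corner-gray over 15 cells = 7938  → 65.7884
row 8: Σ corner-gray over 15 cells = 7830  → 64.8933
row 9: Σ corner-gray over 15 cells = 7758  → 64.2966
row 10: Σ corner-gray over 15 cells = 7368  → 61.0643
Σ rows: total corner-gray = 81158  → 672.6194 mm³

672.619


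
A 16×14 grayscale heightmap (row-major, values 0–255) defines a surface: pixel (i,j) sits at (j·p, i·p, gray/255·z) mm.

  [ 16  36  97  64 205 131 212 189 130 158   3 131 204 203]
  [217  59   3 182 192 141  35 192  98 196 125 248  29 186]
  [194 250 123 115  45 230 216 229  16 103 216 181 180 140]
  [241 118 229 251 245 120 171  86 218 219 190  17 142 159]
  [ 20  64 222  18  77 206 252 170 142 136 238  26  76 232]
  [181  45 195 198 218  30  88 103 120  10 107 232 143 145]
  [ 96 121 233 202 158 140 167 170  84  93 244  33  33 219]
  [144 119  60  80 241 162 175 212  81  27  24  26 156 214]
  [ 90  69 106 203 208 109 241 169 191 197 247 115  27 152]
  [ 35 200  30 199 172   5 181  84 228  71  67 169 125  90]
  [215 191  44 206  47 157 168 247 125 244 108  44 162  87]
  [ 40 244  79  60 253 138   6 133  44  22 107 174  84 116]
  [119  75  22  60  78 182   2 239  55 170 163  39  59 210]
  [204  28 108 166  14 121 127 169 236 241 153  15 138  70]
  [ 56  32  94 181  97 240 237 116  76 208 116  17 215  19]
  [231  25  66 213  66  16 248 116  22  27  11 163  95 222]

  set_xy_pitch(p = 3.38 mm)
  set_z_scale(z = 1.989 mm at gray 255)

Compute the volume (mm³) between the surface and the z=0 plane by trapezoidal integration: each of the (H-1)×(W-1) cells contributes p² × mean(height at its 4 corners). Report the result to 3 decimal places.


2297.576

height_mm = gray/255 × 1.989; cell vol = 3.38² × mean(4 corners)
unit = 3.38² × 1.989 / (4×255) = 0.0222776 mm³ per gray-sum
row 0: Σ corner-gray over 13 cells = 6742  → 150.1954
row 1: Σ corner-gray over 13 cells = 7545  → 168.0843
row 2: Σ corner-gray over 13 cells = 8554  → 190.5624
row 3: Σ corner-gray over 13 cells = 7918  → 176.3939
row 4: Σ corner-gray over 13 cells = 6810  → 151.7103
row 5: Σ corner-gray over 13 cells = 6975  → 155.3861
row 6: Σ corner-gray over 13 cells = 6755  → 150.4851
row 7: Σ corner-gray over 13 cells = 7090  → 157.9480
row 8: Σ corner-gray over 13 cells = 7193  → 160.2426
row 9: Σ corner-gray over 13 cells = 6975  → 155.3861
row 10: Σ corner-gray over 13 cells = 6632  → 147.7449
row 11: Σ corner-gray over 13 cells = 5461  → 121.6579
row 12: Σ corner-gray over 13 cells = 5923  → 131.9501
row 13: Σ corner-gray over 13 cells = 6639  → 147.9009
row 14: Σ corner-gray over 13 cells = 5922  → 131.9278
Σ rows: total corner-gray = 103134  → 2297.5759 mm³


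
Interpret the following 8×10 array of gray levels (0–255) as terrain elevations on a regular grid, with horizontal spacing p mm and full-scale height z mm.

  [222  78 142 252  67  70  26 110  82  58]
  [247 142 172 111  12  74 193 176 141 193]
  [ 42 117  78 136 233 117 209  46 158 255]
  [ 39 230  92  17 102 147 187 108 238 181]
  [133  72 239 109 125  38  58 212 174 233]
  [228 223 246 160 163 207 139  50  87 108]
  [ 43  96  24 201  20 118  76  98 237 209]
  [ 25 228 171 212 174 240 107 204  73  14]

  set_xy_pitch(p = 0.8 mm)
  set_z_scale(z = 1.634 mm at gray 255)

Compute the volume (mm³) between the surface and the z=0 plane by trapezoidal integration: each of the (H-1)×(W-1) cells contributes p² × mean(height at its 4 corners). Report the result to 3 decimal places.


35.110

height_mm = gray/255 × 1.634; cell vol = 0.8² × mean(4 corners)
unit = 0.8² × 1.634 / (4×255) = 0.00102525 mm³ per gray-sum
row 0: Σ corner-gray over 9 cells = 4416  → 4.5275
row 1: Σ corner-gray over 9 cells = 4967  → 5.0924
row 2: Σ corner-gray over 9 cells = 4947  → 5.0719
row 3: Σ corner-gray over 9 cells = 4882  → 5.0053
row 4: Σ corner-gray over 9 cells = 5306  → 5.4400
row 5: Σ corner-gray over 9 cells = 4878  → 5.0012
row 6: Σ corner-gray over 9 cells = 4849  → 4.9715
Σ rows: total corner-gray = 34245  → 35.1099 mm³


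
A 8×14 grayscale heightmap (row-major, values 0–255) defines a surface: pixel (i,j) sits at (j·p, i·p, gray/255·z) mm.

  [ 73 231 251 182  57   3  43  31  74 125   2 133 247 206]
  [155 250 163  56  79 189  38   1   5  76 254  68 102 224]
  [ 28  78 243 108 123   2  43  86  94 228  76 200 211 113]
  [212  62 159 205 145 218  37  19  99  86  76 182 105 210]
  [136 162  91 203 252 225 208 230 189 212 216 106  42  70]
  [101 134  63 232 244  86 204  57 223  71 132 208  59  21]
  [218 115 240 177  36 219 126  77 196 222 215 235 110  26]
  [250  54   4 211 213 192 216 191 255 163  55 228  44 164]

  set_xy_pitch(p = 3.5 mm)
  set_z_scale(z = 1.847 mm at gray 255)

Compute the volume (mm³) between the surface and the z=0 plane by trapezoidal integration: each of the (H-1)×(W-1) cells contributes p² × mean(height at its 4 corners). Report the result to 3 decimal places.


1110.503

height_mm = gray/255 × 1.847; cell vol = 3.5² × mean(4 corners)
unit = 3.5² × 1.847 / (4×255) = 0.0221821 mm³ per gray-sum
row 0: Σ corner-gray over 13 cells = 5978  → 132.6046
row 1: Σ corner-gray over 13 cells = 6066  → 134.5567
row 2: Σ corner-gray over 13 cells = 6333  → 140.4793
row 3: Σ corner-gray over 13 cells = 7686  → 170.4917
row 4: Σ corner-gray over 13 cells = 8026  → 178.0336
row 5: Σ corner-gray over 13 cells = 7728  → 171.4233
row 6: Σ corner-gray over 13 cells = 8246  → 182.9137
Σ rows: total corner-gray = 50063  → 1110.5029 mm³


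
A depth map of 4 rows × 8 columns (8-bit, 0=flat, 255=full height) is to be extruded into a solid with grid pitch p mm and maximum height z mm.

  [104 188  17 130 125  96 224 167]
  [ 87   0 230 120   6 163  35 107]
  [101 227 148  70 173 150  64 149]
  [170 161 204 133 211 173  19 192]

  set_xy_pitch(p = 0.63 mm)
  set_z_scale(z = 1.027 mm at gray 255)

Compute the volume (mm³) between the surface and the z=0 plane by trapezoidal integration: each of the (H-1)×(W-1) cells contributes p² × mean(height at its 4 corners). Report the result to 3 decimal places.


height_mm = gray/255 × 1.027; cell vol = 0.63² × mean(4 corners)
unit = 0.63² × 1.027 / (4×255) = 0.000399624 mm³ per gray-sum
row 0: Σ corner-gray over 7 cells = 3133  → 1.2520
row 1: Σ corner-gray over 7 cells = 3216  → 1.2852
row 2: Σ corner-gray over 7 cells = 4078  → 1.6297
Σ rows: total corner-gray = 10427  → 4.1669 mm³

4.167


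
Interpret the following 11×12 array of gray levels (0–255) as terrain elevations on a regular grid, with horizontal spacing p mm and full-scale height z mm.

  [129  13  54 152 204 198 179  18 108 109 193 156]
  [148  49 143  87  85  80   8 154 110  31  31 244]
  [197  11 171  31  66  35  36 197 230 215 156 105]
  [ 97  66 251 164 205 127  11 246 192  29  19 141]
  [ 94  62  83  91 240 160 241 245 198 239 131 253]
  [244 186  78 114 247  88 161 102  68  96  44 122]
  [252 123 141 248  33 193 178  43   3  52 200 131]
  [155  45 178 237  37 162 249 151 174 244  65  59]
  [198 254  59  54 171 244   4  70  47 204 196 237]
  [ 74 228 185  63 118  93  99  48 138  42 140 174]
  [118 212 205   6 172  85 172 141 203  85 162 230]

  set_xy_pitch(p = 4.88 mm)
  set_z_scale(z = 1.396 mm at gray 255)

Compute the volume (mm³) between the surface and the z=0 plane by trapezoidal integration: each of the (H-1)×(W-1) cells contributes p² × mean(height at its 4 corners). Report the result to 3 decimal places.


1861.617

height_mm = gray/255 × 1.396; cell vol = 4.88² × mean(4 corners)
unit = 4.88² × 1.396 / (4×255) = 0.032593 mm³ per gray-sum
row 0: Σ corner-gray over 11 cells = 4689  → 152.8288
row 1: Σ corner-gray over 11 cells = 4546  → 148.1680
row 2: Σ corner-gray over 11 cells = 5456  → 177.8276
row 3: Σ corner-gray over 11 cells = 6585  → 214.6252
row 4: Σ corner-gray over 11 cells = 6461  → 210.5836
row 5: Σ corner-gray over 11 cells = 5545  → 180.7284
row 6: Σ corner-gray over 11 cells = 6109  → 199.1109
row 7: Σ corner-gray over 11 cells = 6339  → 206.6073
row 8: Σ corner-gray over 11 cells = 5597  → 182.4233
row 9: Σ corner-gray over 11 cells = 5790  → 188.7137
Σ rows: total corner-gray = 57117  → 1861.6168 mm³


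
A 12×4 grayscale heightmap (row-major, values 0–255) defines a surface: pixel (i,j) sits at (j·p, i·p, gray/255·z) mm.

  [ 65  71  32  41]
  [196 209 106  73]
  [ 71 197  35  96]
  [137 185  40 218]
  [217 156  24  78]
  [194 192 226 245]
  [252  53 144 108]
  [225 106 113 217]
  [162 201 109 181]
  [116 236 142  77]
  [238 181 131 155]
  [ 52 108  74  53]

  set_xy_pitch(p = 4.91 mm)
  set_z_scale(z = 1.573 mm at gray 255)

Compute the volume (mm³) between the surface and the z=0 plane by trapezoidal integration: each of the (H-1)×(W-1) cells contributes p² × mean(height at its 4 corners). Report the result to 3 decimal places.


685.459

height_mm = gray/255 × 1.573; cell vol = 4.91² × mean(4 corners)
unit = 4.91² × 1.573 / (4×255) = 0.0371785 mm³ per gray-sum
row 0: Σ corner-gray over 3 cells = 1211  → 45.0231
row 1: Σ corner-gray over 3 cells = 1530  → 56.8831
row 2: Σ corner-gray over 3 cells = 1436  → 53.3883
row 3: Σ corner-gray over 3 cells = 1460  → 54.2806
row 4: Σ corner-gray over 3 cells = 1930  → 71.7545
row 5: Σ corner-gray over 3 cells = 2029  → 75.4351
row 6: Σ corner-gray over 3 cells = 1634  → 60.7496
row 7: Σ corner-gray over 3 cells = 1843  → 68.5199
row 8: Σ corner-gray over 3 cells = 1912  → 71.0852
row 9: Σ corner-gray over 3 cells = 1966  → 73.0929
row 10: Σ corner-gray over 3 cells = 1486  → 55.2472
Σ rows: total corner-gray = 18437  → 685.4595 mm³


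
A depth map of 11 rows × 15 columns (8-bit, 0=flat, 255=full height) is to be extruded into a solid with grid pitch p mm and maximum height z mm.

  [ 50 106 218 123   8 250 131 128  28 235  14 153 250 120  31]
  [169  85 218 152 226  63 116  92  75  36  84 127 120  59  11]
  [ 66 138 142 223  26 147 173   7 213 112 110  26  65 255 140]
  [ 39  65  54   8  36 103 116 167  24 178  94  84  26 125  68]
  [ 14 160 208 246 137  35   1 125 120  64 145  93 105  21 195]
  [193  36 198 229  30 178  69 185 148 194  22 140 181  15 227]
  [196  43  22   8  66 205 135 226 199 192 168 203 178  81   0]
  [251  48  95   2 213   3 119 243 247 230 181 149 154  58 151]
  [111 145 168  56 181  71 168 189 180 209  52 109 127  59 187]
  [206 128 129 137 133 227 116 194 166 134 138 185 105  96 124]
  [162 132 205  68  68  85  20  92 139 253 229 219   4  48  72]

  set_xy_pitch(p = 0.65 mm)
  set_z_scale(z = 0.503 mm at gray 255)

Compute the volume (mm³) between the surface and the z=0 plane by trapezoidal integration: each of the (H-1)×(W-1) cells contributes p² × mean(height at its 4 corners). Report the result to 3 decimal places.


14.368

height_mm = gray/255 × 0.503; cell vol = 0.65² × mean(4 corners)
unit = 0.65² × 0.503 / (4×255) = 0.00020835 mm³ per gray-sum
row 0: Σ corner-gray over 14 cells = 6695  → 1.3949
row 1: Σ corner-gray over 14 cells = 6566  → 1.3680
row 2: Σ corner-gray over 14 cells = 5747  → 1.1974
row 3: Σ corner-gray over 14 cells = 5396  → 1.1243
row 4: Σ corner-gray over 14 cells = 6799  → 1.4166
row 5: Σ corner-gray over 14 cells = 7318  → 1.5247
row 6: Σ corner-gray over 14 cells = 7534  → 1.5697
row 7: Σ corner-gray over 14 cells = 7612  → 1.5860
row 8: Σ corner-gray over 14 cells = 7832  → 1.6318
row 9: Σ corner-gray over 14 cells = 7464  → 1.5551
Σ rows: total corner-gray = 68963  → 14.3685 mm³


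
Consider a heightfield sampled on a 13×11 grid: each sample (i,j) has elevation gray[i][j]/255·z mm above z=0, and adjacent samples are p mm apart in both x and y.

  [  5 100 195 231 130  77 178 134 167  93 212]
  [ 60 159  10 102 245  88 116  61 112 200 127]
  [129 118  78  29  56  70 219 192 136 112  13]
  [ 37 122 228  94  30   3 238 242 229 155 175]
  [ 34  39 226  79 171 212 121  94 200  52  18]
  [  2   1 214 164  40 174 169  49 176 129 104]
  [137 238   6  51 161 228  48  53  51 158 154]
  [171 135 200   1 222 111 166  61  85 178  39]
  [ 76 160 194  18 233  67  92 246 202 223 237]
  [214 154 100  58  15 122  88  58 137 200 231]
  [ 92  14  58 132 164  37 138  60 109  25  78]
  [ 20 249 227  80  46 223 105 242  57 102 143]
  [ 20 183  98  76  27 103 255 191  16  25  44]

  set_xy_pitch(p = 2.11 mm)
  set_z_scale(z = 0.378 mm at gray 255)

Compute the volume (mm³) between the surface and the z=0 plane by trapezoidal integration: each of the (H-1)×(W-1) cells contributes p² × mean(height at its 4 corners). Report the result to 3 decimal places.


96.996

height_mm = gray/255 × 0.378; cell vol = 2.11² × mean(4 corners)
unit = 2.11² × 0.378 / (4×255) = 0.0016499 mm³ per gray-sum
row 0: Σ corner-gray over 10 cells = 5200  → 8.5795
row 1: Σ corner-gray over 10 cells = 4535  → 7.4823
row 2: Σ corner-gray over 10 cells = 5056  → 8.3419
row 3: Σ corner-gray over 10 cells = 5334  → 8.8005
row 4: Σ corner-gray over 10 cells = 4778  → 7.8832
row 5: Σ corner-gray over 10 cells = 4617  → 7.6176
row 6: Σ corner-gray over 10 cells = 4807  → 7.9310
row 7: Σ corner-gray over 10 cells = 5711  → 9.4226
row 8: Σ corner-gray over 10 cells = 5492  → 9.0612
row 9: Σ corner-gray over 10 cells = 3953  → 6.5220
row 10: Σ corner-gray over 10 cells = 4469  → 7.3734
row 11: Σ corner-gray over 10 cells = 4837  → 7.9805
Σ rows: total corner-gray = 58789  → 96.9957 mm³


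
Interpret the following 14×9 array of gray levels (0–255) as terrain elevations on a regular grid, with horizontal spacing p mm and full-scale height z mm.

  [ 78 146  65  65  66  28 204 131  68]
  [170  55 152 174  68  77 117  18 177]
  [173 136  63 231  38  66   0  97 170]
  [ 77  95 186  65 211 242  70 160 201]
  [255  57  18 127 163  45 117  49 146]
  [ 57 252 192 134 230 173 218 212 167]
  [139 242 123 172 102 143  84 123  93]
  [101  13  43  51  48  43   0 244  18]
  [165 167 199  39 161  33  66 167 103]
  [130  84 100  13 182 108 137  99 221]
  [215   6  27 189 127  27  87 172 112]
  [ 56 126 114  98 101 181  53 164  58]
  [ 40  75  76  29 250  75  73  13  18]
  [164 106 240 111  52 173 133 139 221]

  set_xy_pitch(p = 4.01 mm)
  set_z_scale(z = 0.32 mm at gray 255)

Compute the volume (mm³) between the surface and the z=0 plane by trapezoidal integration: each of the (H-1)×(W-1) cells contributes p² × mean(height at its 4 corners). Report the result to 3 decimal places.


239.126

height_mm = gray/255 × 0.32; cell vol = 4.01² × mean(4 corners)
unit = 4.01² × 0.32 / (4×255) = 0.00504474 mm³ per gray-sum
row 0: Σ corner-gray over 8 cells = 3225  → 16.2693
row 1: Σ corner-gray over 8 cells = 3274  → 16.5165
row 2: Σ corner-gray over 8 cells = 3941  → 19.8813
row 3: Σ corner-gray over 8 cells = 3889  → 19.6190
row 4: Σ corner-gray over 8 cells = 4599  → 23.2007
row 5: Σ corner-gray over 8 cells = 5256  → 26.5151
row 6: Σ corner-gray over 8 cells = 3213  → 16.2087
row 7: Σ corner-gray over 8 cells = 2935  → 14.8063
row 8: Σ corner-gray over 8 cells = 3729  → 18.8118
row 9: Σ corner-gray over 8 cells = 3394  → 17.1218
row 10: Σ corner-gray over 8 cells = 3385  → 17.0764
row 11: Σ corner-gray over 8 cells = 3028  → 15.2755
row 12: Σ corner-gray over 8 cells = 3533  → 17.8231
Σ rows: total corner-gray = 47401  → 239.1256 mm³


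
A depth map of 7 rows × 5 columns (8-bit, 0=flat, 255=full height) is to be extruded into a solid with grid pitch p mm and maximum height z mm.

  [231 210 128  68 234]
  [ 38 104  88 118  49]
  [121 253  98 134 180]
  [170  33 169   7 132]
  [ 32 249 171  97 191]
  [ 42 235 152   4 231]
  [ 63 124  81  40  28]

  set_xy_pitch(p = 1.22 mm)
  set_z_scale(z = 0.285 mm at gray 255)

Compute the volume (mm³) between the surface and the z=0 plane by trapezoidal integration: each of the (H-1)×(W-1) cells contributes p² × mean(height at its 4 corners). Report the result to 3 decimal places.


height_mm = gray/255 × 0.285; cell vol = 1.22² × mean(4 corners)
unit = 1.22² × 0.285 / (4×255) = 0.000415876 mm³ per gray-sum
row 0: Σ corner-gray over 4 cells = 1984  → 0.8251
row 1: Σ corner-gray over 4 cells = 1978  → 0.8226
row 2: Σ corner-gray over 4 cells = 1991  → 0.8280
row 3: Σ corner-gray over 4 cells = 1977  → 0.8222
row 4: Σ corner-gray over 4 cells = 2312  → 0.9615
row 5: Σ corner-gray over 4 cells = 1636  → 0.6804
Σ rows: total corner-gray = 11878  → 4.9398 mm³

4.940


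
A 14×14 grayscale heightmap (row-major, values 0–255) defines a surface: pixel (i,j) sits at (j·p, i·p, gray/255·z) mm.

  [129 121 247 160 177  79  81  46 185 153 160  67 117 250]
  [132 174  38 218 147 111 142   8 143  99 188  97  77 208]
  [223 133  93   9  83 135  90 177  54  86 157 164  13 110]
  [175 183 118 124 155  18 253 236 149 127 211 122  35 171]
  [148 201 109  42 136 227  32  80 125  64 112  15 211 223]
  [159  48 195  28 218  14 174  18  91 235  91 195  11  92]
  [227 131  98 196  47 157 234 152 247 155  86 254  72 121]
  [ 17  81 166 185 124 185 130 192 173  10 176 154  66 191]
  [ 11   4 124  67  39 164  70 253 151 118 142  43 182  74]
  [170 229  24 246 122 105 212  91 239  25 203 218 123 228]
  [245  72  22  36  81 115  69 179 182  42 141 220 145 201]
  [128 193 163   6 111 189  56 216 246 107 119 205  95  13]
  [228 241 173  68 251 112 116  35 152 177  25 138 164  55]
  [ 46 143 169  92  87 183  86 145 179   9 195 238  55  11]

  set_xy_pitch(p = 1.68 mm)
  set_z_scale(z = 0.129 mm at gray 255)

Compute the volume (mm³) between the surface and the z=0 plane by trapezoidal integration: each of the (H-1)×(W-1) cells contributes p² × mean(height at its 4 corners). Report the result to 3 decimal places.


31.179

height_mm = gray/255 × 0.129; cell vol = 1.68² × mean(4 corners)
unit = 1.68² × 0.129 / (4×255) = 0.000356951 mm³ per gray-sum
row 0: Σ corner-gray over 13 cells = 6789  → 2.4233
row 1: Σ corner-gray over 13 cells = 5945  → 2.1221
row 2: Σ corner-gray over 13 cells = 6529  → 2.3305
row 3: Σ corner-gray over 13 cells = 6887  → 2.4583
row 4: Σ corner-gray over 13 cells = 5966  → 2.1296
row 5: Σ corner-gray over 13 cells = 6893  → 2.4605
row 6: Σ corner-gray over 13 cells = 7498  → 2.6764
row 7: Σ corner-gray over 13 cells = 6291  → 2.2456
row 8: Σ corner-gray over 13 cells = 6871  → 2.4526
row 9: Σ corner-gray over 13 cells = 7126  → 2.5436
row 10: Σ corner-gray over 13 cells = 6607  → 2.3584
row 11: Σ corner-gray over 13 cells = 7140  → 2.5486
row 12: Σ corner-gray over 13 cells = 6806  → 2.4294
Σ rows: total corner-gray = 87348  → 31.1789 mm³


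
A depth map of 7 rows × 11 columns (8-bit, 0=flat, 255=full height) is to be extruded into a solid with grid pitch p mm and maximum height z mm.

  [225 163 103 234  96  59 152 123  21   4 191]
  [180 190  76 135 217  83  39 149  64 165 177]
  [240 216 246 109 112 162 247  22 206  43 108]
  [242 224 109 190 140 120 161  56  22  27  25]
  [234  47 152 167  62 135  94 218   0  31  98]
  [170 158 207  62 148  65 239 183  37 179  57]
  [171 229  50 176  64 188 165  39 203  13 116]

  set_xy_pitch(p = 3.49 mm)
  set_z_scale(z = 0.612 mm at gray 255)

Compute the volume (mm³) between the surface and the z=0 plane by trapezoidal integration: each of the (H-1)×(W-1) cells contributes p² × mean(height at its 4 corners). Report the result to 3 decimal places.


224.979

height_mm = gray/255 × 0.612; cell vol = 3.49² × mean(4 corners)
unit = 3.49² × 0.612 / (4×255) = 0.00730806 mm³ per gray-sum
row 0: Σ corner-gray over 10 cells = 4919  → 35.9483
row 1: Σ corner-gray over 10 cells = 5667  → 41.4148
row 2: Σ corner-gray over 10 cells = 5439  → 39.7485
row 3: Σ corner-gray over 10 cells = 4509  → 32.9520
row 4: Σ corner-gray over 10 cells = 4927  → 36.0068
row 5: Σ corner-gray over 10 cells = 5324  → 38.9081
Σ rows: total corner-gray = 30785  → 224.9786 mm³


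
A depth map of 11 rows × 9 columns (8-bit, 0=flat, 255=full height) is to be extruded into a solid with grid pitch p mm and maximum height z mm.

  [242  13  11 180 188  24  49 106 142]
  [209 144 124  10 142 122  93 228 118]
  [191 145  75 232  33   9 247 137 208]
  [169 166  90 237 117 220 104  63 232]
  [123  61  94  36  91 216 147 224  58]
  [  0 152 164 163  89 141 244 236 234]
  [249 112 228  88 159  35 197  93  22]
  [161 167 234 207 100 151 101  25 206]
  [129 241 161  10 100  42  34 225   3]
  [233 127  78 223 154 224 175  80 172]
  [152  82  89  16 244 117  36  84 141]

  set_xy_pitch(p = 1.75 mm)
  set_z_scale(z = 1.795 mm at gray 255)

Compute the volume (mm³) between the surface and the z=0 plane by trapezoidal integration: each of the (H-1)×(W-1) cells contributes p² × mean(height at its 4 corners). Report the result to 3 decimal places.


height_mm = gray/255 × 1.795; cell vol = 1.75² × mean(4 corners)
unit = 1.75² × 1.795 / (4×255) = 0.0053894 mm³ per gray-sum
row 0: Σ corner-gray over 8 cells = 3579  → 19.2887
row 1: Σ corner-gray over 8 cells = 4208  → 22.6786
row 2: Σ corner-gray over 8 cells = 4550  → 24.5218
row 3: Σ corner-gray over 8 cells = 4314  → 23.2499
row 4: Σ corner-gray over 8 cells = 4531  → 24.4194
row 5: Σ corner-gray over 8 cells = 4707  → 25.3679
row 6: Σ corner-gray over 8 cells = 4432  → 23.8858
row 7: Σ corner-gray over 8 cells = 4095  → 22.0696
row 8: Σ corner-gray over 8 cells = 4285  → 23.0936
row 9: Σ corner-gray over 8 cells = 4156  → 22.3983
Σ rows: total corner-gray = 42857  → 230.9735 mm³

230.973


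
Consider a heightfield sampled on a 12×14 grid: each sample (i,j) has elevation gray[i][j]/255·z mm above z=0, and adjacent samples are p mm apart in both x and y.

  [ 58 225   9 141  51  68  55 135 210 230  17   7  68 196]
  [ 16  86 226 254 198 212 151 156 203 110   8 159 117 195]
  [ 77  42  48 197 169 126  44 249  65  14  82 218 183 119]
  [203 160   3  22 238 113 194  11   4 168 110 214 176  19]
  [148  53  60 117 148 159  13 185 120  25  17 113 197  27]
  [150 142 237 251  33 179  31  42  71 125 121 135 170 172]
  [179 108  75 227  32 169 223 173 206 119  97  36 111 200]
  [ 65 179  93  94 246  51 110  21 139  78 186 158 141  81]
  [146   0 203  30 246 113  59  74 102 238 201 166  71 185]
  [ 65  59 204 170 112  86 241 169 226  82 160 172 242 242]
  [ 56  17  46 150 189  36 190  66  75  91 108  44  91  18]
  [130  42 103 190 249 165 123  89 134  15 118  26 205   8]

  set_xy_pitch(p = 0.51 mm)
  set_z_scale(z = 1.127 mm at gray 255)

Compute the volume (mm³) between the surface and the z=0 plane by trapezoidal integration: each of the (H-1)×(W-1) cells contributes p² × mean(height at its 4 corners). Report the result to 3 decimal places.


height_mm = gray/255 × 1.127; cell vol = 0.51² × mean(4 corners)
unit = 0.51² × 1.127 / (4×255) = 0.000287385 mm³ per gray-sum
row 0: Σ corner-gray over 13 cells = 6657  → 1.9131
row 1: Σ corner-gray over 13 cells = 7041  → 2.0235
row 2: Σ corner-gray over 13 cells = 6118  → 1.7582
row 3: Σ corner-gray over 13 cells = 5637  → 1.6200
row 4: Σ corner-gray over 13 cells = 5985  → 1.7200
row 5: Σ corner-gray over 13 cells = 6927  → 1.9907
row 6: Σ corner-gray over 13 cells = 6669  → 1.9166
row 7: Σ corner-gray over 13 cells = 6475  → 1.8608
row 8: Σ corner-gray over 13 cells = 7490  → 2.1525
row 9: Σ corner-gray over 13 cells = 6433  → 1.8487
row 10: Σ corner-gray over 13 cells = 5336  → 1.5335
Σ rows: total corner-gray = 70768  → 20.3377 mm³

20.338


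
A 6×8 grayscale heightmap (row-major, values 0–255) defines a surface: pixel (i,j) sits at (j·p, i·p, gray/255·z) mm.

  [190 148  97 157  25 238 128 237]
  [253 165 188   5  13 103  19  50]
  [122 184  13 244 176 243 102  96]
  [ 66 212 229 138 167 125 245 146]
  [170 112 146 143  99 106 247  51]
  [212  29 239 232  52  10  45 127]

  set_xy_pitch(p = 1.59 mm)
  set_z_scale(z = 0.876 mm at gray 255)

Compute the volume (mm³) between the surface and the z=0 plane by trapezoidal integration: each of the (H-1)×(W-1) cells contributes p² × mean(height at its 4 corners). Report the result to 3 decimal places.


height_mm = gray/255 × 0.876; cell vol = 1.59² × mean(4 corners)
unit = 1.59² × 0.876 / (4×255) = 0.00217119 mm³ per gray-sum
row 0: Σ corner-gray over 7 cells = 3302  → 7.1693
row 1: Σ corner-gray over 7 cells = 3431  → 7.4494
row 2: Σ corner-gray over 7 cells = 4586  → 9.9571
row 3: Σ corner-gray over 7 cells = 4371  → 9.4903
row 4: Σ corner-gray over 7 cells = 3480  → 7.5557
Σ rows: total corner-gray = 19170  → 41.6217 mm³

41.622


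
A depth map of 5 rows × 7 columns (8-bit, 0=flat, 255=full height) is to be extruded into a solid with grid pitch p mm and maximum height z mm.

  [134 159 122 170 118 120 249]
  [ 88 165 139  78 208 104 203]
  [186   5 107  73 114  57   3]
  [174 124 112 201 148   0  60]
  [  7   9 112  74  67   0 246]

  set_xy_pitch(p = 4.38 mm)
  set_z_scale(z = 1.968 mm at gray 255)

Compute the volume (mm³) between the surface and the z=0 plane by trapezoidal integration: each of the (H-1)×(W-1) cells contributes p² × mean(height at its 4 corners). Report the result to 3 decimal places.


height_mm = gray/255 × 1.968; cell vol = 4.38² × mean(4 corners)
unit = 4.38² × 1.968 / (4×255) = 0.0370146 mm³ per gray-sum
row 0: Σ corner-gray over 6 cells = 3440  → 127.3302
row 1: Σ corner-gray over 6 cells = 2580  → 95.4977
row 2: Σ corner-gray over 6 cells = 2305  → 85.3187
row 3: Σ corner-gray over 6 cells = 2181  → 80.7289
Σ rows: total corner-gray = 10506  → 388.8755 mm³

388.875


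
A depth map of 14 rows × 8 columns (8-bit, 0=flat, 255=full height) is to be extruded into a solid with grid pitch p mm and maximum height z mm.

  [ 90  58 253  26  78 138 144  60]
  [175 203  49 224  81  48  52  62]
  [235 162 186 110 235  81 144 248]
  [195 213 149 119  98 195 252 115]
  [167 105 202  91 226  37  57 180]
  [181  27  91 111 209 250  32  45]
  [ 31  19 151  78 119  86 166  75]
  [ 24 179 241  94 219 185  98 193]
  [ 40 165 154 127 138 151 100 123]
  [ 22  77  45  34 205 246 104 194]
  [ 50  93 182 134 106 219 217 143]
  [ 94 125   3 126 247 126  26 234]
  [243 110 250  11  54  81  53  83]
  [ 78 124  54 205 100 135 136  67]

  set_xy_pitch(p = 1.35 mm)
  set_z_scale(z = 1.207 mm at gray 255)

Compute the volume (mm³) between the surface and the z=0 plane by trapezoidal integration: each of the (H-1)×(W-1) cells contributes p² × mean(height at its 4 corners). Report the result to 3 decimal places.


101.433

height_mm = gray/255 × 1.207; cell vol = 1.35² × mean(4 corners)
unit = 1.35² × 1.207 / (4×255) = 0.00215663 mm³ per gray-sum
row 0: Σ corner-gray over 7 cells = 3095  → 6.6748
row 1: Σ corner-gray over 7 cells = 3870  → 8.3461
row 2: Σ corner-gray over 7 cells = 4681  → 10.0952
row 3: Σ corner-gray over 7 cells = 4145  → 8.9392
row 4: Σ corner-gray over 7 cells = 3449  → 7.4382
row 5: Σ corner-gray over 7 cells = 3010  → 6.4914
row 6: Σ corner-gray over 7 cells = 3593  → 7.7488
row 7: Σ corner-gray over 7 cells = 4082  → 8.8033
row 8: Σ corner-gray over 7 cells = 3471  → 7.4856
row 9: Σ corner-gray over 7 cells = 3733  → 8.0507
row 10: Σ corner-gray over 7 cells = 3729  → 8.0421
row 11: Σ corner-gray over 7 cells = 3078  → 6.6381
row 12: Σ corner-gray over 7 cells = 3097  → 6.6791
Σ rows: total corner-gray = 47033  → 101.4325 mm³


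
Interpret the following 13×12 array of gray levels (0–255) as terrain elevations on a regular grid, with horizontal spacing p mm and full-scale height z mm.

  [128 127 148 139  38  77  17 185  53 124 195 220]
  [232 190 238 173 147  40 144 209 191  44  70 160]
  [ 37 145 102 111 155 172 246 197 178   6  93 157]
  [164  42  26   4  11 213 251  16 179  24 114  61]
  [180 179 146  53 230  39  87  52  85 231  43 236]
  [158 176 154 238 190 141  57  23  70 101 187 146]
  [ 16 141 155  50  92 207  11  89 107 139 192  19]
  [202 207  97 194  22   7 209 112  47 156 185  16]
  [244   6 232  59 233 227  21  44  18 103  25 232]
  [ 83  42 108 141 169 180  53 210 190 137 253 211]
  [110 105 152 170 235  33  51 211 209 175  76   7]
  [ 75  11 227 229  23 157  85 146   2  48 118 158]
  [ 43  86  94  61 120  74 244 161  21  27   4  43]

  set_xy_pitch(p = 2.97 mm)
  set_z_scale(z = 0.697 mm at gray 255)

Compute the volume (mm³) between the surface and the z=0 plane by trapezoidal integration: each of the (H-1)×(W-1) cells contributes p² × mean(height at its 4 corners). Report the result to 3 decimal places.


height_mm = gray/255 × 0.697; cell vol = 2.97² × mean(4 corners)
unit = 2.97² × 0.697 / (4×255) = 0.00602762 mm³ per gray-sum
row 0: Σ corner-gray over 11 cells = 5838  → 35.1892
row 1: Σ corner-gray over 11 cells = 6288  → 37.9016
row 2: Σ corner-gray over 11 cells = 4989  → 30.0718
row 3: Σ corner-gray over 11 cells = 4691  → 28.2755
row 4: Σ corner-gray over 11 cells = 5684  → 34.2610
row 5: Σ corner-gray over 11 cells = 5379  → 32.4225
row 6: Σ corner-gray over 11 cells = 5091  → 30.6866
row 7: Σ corner-gray over 11 cells = 5102  → 30.7529
row 8: Σ corner-gray over 11 cells = 5672  → 34.1886
row 9: Σ corner-gray over 11 cells = 6211  → 37.4375
row 10: Σ corner-gray over 11 cells = 5276  → 31.8017
row 11: Σ corner-gray over 11 cells = 4195  → 25.2858
Σ rows: total corner-gray = 64416  → 388.2748 mm³

388.275


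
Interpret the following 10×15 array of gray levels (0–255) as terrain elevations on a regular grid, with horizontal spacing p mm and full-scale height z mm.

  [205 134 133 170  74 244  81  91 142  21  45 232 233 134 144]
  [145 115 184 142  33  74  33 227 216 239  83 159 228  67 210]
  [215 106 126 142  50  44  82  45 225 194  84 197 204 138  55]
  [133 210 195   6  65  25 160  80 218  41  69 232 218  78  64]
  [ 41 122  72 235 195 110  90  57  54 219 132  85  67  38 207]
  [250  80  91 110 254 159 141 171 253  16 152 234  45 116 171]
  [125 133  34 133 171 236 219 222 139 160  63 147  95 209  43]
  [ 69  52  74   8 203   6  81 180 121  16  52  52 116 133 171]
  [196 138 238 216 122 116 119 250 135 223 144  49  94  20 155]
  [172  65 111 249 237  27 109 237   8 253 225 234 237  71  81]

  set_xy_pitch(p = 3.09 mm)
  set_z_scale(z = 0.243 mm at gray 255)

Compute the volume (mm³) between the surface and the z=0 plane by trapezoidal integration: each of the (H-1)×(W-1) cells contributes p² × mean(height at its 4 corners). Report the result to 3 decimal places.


149.447

height_mm = gray/255 × 0.243; cell vol = 3.09² × mean(4 corners)
unit = 3.09² × 0.243 / (4×255) = 0.00227469 mm³ per gray-sum
row 0: Σ corner-gray over 14 cells = 7772  → 17.6789
row 1: Σ corner-gray over 14 cells = 7499  → 17.0579
row 2: Σ corner-gray over 14 cells = 6935  → 15.7750
row 3: Σ corner-gray over 14 cells = 6591  → 14.9925
row 4: Σ corner-gray over 14 cells = 7265  → 16.5257
row 5: Σ corner-gray over 14 cells = 8155  → 18.5501
row 6: Σ corner-gray over 14 cells = 6518  → 14.8265
row 7: Σ corner-gray over 14 cells = 6507  → 14.8014
row 8: Σ corner-gray over 14 cells = 8458  → 19.2394
Σ rows: total corner-gray = 65700  → 149.4474 mm³


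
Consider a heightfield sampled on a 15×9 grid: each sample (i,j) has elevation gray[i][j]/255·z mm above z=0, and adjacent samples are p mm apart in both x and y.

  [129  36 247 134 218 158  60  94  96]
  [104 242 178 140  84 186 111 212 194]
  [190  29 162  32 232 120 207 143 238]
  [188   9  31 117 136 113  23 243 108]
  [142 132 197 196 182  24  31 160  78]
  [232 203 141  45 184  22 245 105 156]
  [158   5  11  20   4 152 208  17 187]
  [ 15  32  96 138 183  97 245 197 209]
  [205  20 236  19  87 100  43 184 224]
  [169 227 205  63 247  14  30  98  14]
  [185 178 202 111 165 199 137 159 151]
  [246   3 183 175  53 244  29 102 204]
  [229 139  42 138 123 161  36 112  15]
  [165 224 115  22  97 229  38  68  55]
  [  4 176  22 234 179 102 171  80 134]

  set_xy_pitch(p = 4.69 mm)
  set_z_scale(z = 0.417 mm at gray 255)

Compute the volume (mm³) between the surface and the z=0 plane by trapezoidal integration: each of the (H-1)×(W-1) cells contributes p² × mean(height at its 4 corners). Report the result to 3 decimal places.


509.184

height_mm = gray/255 × 0.417; cell vol = 4.69² × mean(4 corners)
unit = 4.69² × 0.417 / (4×255) = 0.00899252 mm³ per gray-sum
row 0: Σ corner-gray over 8 cells = 4723  → 42.4717
row 1: Σ corner-gray over 8 cells = 4882  → 43.9015
row 2: Σ corner-gray over 8 cells = 3918  → 35.2327
row 3: Σ corner-gray over 8 cells = 3704  → 33.3083
row 4: Σ corner-gray over 8 cells = 4342  → 39.0455
row 5: Σ corner-gray over 8 cells = 3457  → 31.0872
row 6: Σ corner-gray over 8 cells = 3379  → 30.3857
row 7: Σ corner-gray over 8 cells = 4007  → 36.0330
row 8: Σ corner-gray over 8 cells = 3758  → 33.7939
row 9: Σ corner-gray over 8 cells = 4589  → 41.2667
row 10: Σ corner-gray over 8 cells = 4666  → 41.9591
row 11: Σ corner-gray over 8 cells = 3774  → 33.9378
row 12: Σ corner-gray over 8 cells = 3552  → 31.9414
row 13: Σ corner-gray over 8 cells = 3872  → 34.8190
Σ rows: total corner-gray = 56623  → 509.1836 mm³
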